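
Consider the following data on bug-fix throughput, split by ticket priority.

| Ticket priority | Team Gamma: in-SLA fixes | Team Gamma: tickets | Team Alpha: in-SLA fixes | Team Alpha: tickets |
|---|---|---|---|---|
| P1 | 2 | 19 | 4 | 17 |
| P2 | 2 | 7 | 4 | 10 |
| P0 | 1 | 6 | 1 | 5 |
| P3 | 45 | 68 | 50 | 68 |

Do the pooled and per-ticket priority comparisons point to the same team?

Yes

P1: Team Gamma 2/19 = 10.5%, Team Alpha 4/17 = 23.5% → Team Alpha
P2: Team Gamma 2/7 = 28.6%, Team Alpha 4/10 = 40.0% → Team Alpha
P0: Team Gamma 1/6 = 16.7%, Team Alpha 1/5 = 20.0% → Team Alpha
P3: Team Gamma 45/68 = 66.2%, Team Alpha 50/68 = 73.5% → Team Alpha
Overall: Team Gamma 50/100 = 50.0%, Team Alpha 59/100 = 59.0% → Team Alpha
Team Alpha wins overall and in every ticket group — no reversal.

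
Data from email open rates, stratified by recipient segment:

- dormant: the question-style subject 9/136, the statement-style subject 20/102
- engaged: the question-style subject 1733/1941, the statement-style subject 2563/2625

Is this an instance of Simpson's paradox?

No

Dormant: the question-style subject 9/136 = 6.6%, the statement-style subject 20/102 = 19.6% → the statement-style subject
Engaged: the question-style subject 1733/1941 = 89.3%, the statement-style subject 2563/2625 = 97.6% → the statement-style subject
Overall: the question-style subject 1742/2077 = 83.9%, the statement-style subject 2583/2727 = 94.7% → the statement-style subject
The statement-style subject wins overall and in every recipient group — no reversal.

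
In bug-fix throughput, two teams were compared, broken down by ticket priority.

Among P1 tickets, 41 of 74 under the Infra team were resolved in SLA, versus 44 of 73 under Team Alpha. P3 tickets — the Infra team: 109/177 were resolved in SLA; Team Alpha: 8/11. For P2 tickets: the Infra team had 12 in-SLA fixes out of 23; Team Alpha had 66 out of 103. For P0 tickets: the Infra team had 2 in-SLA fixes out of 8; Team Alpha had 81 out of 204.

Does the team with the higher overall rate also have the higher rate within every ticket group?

No

P1: the Infra team 41/74 = 55.4%, Team Alpha 44/73 = 60.3% → Team Alpha
P3: the Infra team 109/177 = 61.6%, Team Alpha 8/11 = 72.7% → Team Alpha
P2: the Infra team 12/23 = 52.2%, Team Alpha 66/103 = 64.1% → Team Alpha
P0: the Infra team 2/8 = 25.0%, Team Alpha 81/204 = 39.7% → Team Alpha
Overall: the Infra team 164/282 = 58.2%, Team Alpha 199/391 = 50.9% → the Infra team
Team Alpha wins each ticket group but the Infra team wins overall — the comparison reverses. Team Alpha's tickets skew toward P0, which has a lower base rate.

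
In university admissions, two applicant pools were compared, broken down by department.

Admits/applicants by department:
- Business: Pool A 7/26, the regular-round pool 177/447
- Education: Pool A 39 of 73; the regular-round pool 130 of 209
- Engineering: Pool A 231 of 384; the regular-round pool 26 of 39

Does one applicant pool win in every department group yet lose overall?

Yes

Business: Pool A 7/26 = 26.9%, the regular-round pool 177/447 = 39.6% → the regular-round pool
Education: Pool A 39/73 = 53.4%, the regular-round pool 130/209 = 62.2% → the regular-round pool
Engineering: Pool A 231/384 = 60.2%, the regular-round pool 26/39 = 66.7% → the regular-round pool
Overall: Pool A 277/483 = 57.3%, the regular-round pool 333/695 = 47.9% → Pool A
The regular-round pool wins each department group but Pool A wins overall — the comparison reverses. The regular-round pool's applicants skew toward Business, which has a lower base rate.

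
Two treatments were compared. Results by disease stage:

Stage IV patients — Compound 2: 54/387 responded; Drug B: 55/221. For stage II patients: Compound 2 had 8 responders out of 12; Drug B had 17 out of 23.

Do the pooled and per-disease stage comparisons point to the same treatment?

Yes

Stage IV: Compound 2 54/387 = 14.0%, Drug B 55/221 = 24.9% → Drug B
Stage II: Compound 2 8/12 = 66.7%, Drug B 17/23 = 73.9% → Drug B
Overall: Compound 2 62/399 = 15.5%, Drug B 72/244 = 29.5% → Drug B
Drug B wins overall and in every disease group — no reversal.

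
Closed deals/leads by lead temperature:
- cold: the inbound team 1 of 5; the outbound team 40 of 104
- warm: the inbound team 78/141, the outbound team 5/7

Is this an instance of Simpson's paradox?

Yes

Cold: the inbound team 1/5 = 20.0%, the outbound team 40/104 = 38.5% → the outbound team
Warm: the inbound team 78/141 = 55.3%, the outbound team 5/7 = 71.4% → the outbound team
Overall: the inbound team 79/146 = 54.1%, the outbound team 45/111 = 40.5% → the inbound team
The outbound team wins each lead group but the inbound team wins overall — the comparison reverses. The outbound team's leads skew toward cold, which has a lower base rate.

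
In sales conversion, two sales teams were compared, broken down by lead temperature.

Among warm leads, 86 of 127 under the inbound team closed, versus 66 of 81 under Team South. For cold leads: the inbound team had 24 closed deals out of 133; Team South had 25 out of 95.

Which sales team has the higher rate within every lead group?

Warm: the inbound team 86/127 = 67.7%, Team South 66/81 = 81.5% → Team South
Cold: the inbound team 24/133 = 18.0%, Team South 25/95 = 26.3% → Team South
Team South has the higher rate in both groups.

Team South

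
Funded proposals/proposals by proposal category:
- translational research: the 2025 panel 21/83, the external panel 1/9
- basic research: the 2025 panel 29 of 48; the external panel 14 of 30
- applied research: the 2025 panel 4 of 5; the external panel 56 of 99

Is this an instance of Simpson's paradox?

Translational research: the 2025 panel 21/83 = 25.3%, the external panel 1/9 = 11.1% → the 2025 panel
Basic research: the 2025 panel 29/48 = 60.4%, the external panel 14/30 = 46.7% → the 2025 panel
Applied research: the 2025 panel 4/5 = 80.0%, the external panel 56/99 = 56.6% → the 2025 panel
Overall: the 2025 panel 54/136 = 39.7%, the external panel 71/138 = 51.4% → the external panel
The 2025 panel wins each proposal group but the external panel wins overall — the comparison reverses. The 2025 panel's proposals skew toward translational research, which has a lower base rate.

Yes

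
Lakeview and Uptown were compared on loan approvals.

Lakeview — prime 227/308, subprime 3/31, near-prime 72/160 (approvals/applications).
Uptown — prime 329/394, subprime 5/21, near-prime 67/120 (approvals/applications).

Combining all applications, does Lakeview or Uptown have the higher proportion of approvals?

Uptown

Prime: Lakeview 227/308 = 73.7%, Uptown 329/394 = 83.5% → Uptown
Subprime: Lakeview 3/31 = 9.7%, Uptown 5/21 = 23.8% → Uptown
Near-prime: Lakeview 72/160 = 45.0%, Uptown 67/120 = 55.8% → Uptown
Overall: Lakeview 302/499 = 60.5%, Uptown 401/535 = 75.0% → Uptown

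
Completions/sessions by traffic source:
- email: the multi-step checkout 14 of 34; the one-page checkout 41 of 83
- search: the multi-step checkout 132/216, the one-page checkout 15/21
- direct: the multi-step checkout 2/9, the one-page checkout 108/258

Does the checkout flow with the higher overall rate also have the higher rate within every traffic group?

No

Email: the multi-step checkout 14/34 = 41.2%, the one-page checkout 41/83 = 49.4% → the one-page checkout
Search: the multi-step checkout 132/216 = 61.1%, the one-page checkout 15/21 = 71.4% → the one-page checkout
Direct: the multi-step checkout 2/9 = 22.2%, the one-page checkout 108/258 = 41.9% → the one-page checkout
Overall: the multi-step checkout 148/259 = 57.1%, the one-page checkout 164/362 = 45.3% → the multi-step checkout
The one-page checkout wins each traffic group but the multi-step checkout wins overall — the comparison reverses. The one-page checkout's sessions skew toward direct, which has a lower base rate.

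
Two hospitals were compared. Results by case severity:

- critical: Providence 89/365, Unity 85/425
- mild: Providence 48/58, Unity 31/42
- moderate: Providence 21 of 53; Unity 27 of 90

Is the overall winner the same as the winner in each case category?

Critical: Providence 89/365 = 24.4%, Unity 85/425 = 20.0% → Providence
Mild: Providence 48/58 = 82.8%, Unity 31/42 = 73.8% → Providence
Moderate: Providence 21/53 = 39.6%, Unity 27/90 = 30.0% → Providence
Overall: Providence 158/476 = 33.2%, Unity 143/557 = 25.7% → Providence
Providence wins overall and in every case group — no reversal.

Yes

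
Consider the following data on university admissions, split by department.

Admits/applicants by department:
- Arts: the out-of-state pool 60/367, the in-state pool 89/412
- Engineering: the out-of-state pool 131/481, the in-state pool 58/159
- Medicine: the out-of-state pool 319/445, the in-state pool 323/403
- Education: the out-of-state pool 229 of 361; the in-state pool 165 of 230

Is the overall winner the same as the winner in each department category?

Arts: the out-of-state pool 60/367 = 16.3%, the in-state pool 89/412 = 21.6% → the in-state pool
Engineering: the out-of-state pool 131/481 = 27.2%, the in-state pool 58/159 = 36.5% → the in-state pool
Medicine: the out-of-state pool 319/445 = 71.7%, the in-state pool 323/403 = 80.1% → the in-state pool
Education: the out-of-state pool 229/361 = 63.4%, the in-state pool 165/230 = 71.7% → the in-state pool
Overall: the out-of-state pool 739/1654 = 44.7%, the in-state pool 635/1204 = 52.7% → the in-state pool
The in-state pool wins overall and in every department group — no reversal.

Yes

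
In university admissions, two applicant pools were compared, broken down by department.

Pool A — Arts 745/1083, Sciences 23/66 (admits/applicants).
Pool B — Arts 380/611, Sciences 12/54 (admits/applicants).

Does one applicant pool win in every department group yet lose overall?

Arts: Pool A 745/1083 = 68.8%, Pool B 380/611 = 62.2% → Pool A
Sciences: Pool A 23/66 = 34.8%, Pool B 12/54 = 22.2% → Pool A
Overall: Pool A 768/1149 = 66.8%, Pool B 392/665 = 58.9% → Pool A
Pool A wins overall and in every department group — no reversal.

No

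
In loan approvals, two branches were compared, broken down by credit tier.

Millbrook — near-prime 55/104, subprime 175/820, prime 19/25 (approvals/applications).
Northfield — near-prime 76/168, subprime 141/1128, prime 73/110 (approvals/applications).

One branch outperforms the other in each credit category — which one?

Millbrook

Near-prime: Millbrook 55/104 = 52.9%, Northfield 76/168 = 45.2% → Millbrook
Subprime: Millbrook 175/820 = 21.3%, Northfield 141/1128 = 12.5% → Millbrook
Prime: Millbrook 19/25 = 76.0%, Northfield 73/110 = 66.4% → Millbrook
Millbrook has the higher rate in all 3 groups.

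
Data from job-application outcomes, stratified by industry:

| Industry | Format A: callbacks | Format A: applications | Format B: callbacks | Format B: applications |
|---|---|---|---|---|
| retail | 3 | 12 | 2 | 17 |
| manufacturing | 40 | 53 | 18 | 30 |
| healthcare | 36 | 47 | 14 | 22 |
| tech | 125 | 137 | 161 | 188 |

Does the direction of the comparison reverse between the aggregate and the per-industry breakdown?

No

Retail: Format A 3/12 = 25.0%, Format B 2/17 = 11.8% → Format A
Manufacturing: Format A 40/53 = 75.5%, Format B 18/30 = 60.0% → Format A
Healthcare: Format A 36/47 = 76.6%, Format B 14/22 = 63.6% → Format A
Tech: Format A 125/137 = 91.2%, Format B 161/188 = 85.6% → Format A
Overall: Format A 204/249 = 81.9%, Format B 195/257 = 75.9% → Format A
Format A wins overall and in every industry group — no reversal.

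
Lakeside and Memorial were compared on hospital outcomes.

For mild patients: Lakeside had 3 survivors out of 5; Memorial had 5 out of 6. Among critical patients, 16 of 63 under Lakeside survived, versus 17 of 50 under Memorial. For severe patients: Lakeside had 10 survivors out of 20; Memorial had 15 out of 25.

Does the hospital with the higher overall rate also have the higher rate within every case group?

Yes

Mild: Lakeside 3/5 = 60.0%, Memorial 5/6 = 83.3% → Memorial
Critical: Lakeside 16/63 = 25.4%, Memorial 17/50 = 34.0% → Memorial
Severe: Lakeside 10/20 = 50.0%, Memorial 15/25 = 60.0% → Memorial
Overall: Lakeside 29/88 = 33.0%, Memorial 37/81 = 45.7% → Memorial
Memorial wins overall and in every case group — no reversal.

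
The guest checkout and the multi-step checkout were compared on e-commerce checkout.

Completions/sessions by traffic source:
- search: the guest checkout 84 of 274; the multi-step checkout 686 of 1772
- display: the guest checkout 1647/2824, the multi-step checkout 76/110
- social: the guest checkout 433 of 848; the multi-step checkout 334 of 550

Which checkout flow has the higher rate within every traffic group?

Search: the guest checkout 84/274 = 30.7%, the multi-step checkout 686/1772 = 38.7% → the multi-step checkout
Display: the guest checkout 1647/2824 = 58.3%, the multi-step checkout 76/110 = 69.1% → the multi-step checkout
Social: the guest checkout 433/848 = 51.1%, the multi-step checkout 334/550 = 60.7% → the multi-step checkout
The multi-step checkout has the higher rate in all 3 groups.

the multi-step checkout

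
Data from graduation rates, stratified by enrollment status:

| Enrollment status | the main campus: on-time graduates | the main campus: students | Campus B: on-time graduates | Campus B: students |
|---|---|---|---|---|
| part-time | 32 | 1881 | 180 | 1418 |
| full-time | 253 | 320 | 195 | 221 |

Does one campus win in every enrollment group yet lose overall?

No

Part-time: the main campus 32/1881 = 1.7%, Campus B 180/1418 = 12.7% → Campus B
Full-time: the main campus 253/320 = 79.1%, Campus B 195/221 = 88.2% → Campus B
Overall: the main campus 285/2201 = 12.9%, Campus B 375/1639 = 22.9% → Campus B
Campus B wins overall and in every enrollment group — no reversal.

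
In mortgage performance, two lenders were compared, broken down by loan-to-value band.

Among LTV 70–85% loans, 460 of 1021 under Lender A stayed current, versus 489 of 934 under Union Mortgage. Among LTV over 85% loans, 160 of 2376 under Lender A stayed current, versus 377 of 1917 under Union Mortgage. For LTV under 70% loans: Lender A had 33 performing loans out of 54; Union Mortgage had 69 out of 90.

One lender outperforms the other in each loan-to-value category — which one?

Union Mortgage

LTV 70–85%: Lender A 460/1021 = 45.1%, Union Mortgage 489/934 = 52.4% → Union Mortgage
LTV over 85%: Lender A 160/2376 = 6.7%, Union Mortgage 377/1917 = 19.7% → Union Mortgage
LTV under 70%: Lender A 33/54 = 61.1%, Union Mortgage 69/90 = 76.7% → Union Mortgage
Union Mortgage has the higher rate in all 3 groups.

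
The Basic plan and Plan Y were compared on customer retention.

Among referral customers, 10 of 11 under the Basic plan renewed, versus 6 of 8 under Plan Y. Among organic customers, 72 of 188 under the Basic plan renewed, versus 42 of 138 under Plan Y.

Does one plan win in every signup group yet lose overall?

Referral: the Basic plan 10/11 = 90.9%, Plan Y 6/8 = 75.0% → the Basic plan
Organic: the Basic plan 72/188 = 38.3%, Plan Y 42/138 = 30.4% → the Basic plan
Overall: the Basic plan 82/199 = 41.2%, Plan Y 48/146 = 32.9% → the Basic plan
The Basic plan wins overall and in every signup group — no reversal.

No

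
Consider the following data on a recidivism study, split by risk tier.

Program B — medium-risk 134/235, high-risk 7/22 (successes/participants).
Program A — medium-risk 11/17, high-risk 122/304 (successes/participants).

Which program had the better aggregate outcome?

Program B

Medium-risk: Program B 134/235 = 57.0%, Program A 11/17 = 64.7% → Program A
High-risk: Program B 7/22 = 31.8%, Program A 122/304 = 40.1% → Program A
Overall: Program B 141/257 = 54.9%, Program A 133/321 = 41.4% → Program B
(Program A wins every risk group but Program B wins overall — Program A's participants skew toward the low-rate high-risk group.)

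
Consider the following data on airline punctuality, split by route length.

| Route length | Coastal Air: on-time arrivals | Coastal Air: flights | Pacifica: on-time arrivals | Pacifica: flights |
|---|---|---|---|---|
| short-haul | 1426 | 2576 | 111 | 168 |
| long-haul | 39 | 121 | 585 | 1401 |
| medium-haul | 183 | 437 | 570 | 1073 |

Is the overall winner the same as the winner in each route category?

Short-haul: Coastal Air 1426/2576 = 55.4%, Pacifica 111/168 = 66.1% → Pacifica
Long-haul: Coastal Air 39/121 = 32.2%, Pacifica 585/1401 = 41.8% → Pacifica
Medium-haul: Coastal Air 183/437 = 41.9%, Pacifica 570/1073 = 53.1% → Pacifica
Overall: Coastal Air 1648/3134 = 52.6%, Pacifica 1266/2642 = 47.9% → Coastal Air
Pacifica wins each route group but Coastal Air wins overall — the comparison reverses. Pacifica's flights skew toward long-haul, which has a lower base rate.

No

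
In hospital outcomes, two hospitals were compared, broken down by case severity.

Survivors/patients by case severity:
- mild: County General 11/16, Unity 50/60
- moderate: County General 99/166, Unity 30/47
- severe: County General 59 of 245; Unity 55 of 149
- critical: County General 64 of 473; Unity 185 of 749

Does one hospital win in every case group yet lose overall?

No

Mild: County General 11/16 = 68.8%, Unity 50/60 = 83.3% → Unity
Moderate: County General 99/166 = 59.6%, Unity 30/47 = 63.8% → Unity
Severe: County General 59/245 = 24.1%, Unity 55/149 = 36.9% → Unity
Critical: County General 64/473 = 13.5%, Unity 185/749 = 24.7% → Unity
Overall: County General 233/900 = 25.9%, Unity 320/1005 = 31.8% → Unity
Unity wins overall and in every case group — no reversal.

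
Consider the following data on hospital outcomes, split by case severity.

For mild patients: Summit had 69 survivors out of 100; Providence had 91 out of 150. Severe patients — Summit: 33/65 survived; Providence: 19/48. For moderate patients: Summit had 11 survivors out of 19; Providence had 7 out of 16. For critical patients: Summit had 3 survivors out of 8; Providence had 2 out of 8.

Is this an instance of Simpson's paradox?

Mild: Summit 69/100 = 69.0%, Providence 91/150 = 60.7% → Summit
Severe: Summit 33/65 = 50.8%, Providence 19/48 = 39.6% → Summit
Moderate: Summit 11/19 = 57.9%, Providence 7/16 = 43.8% → Summit
Critical: Summit 3/8 = 37.5%, Providence 2/8 = 25.0% → Summit
Overall: Summit 116/192 = 60.4%, Providence 119/222 = 53.6% → Summit
Summit wins overall and in every case group — no reversal.

No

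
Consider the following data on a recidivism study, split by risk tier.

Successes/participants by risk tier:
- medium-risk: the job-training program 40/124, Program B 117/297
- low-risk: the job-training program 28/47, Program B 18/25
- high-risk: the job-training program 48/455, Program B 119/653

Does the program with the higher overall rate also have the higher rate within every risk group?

Yes

Medium-risk: the job-training program 40/124 = 32.3%, Program B 117/297 = 39.4% → Program B
Low-risk: the job-training program 28/47 = 59.6%, Program B 18/25 = 72.0% → Program B
High-risk: the job-training program 48/455 = 10.5%, Program B 119/653 = 18.2% → Program B
Overall: the job-training program 116/626 = 18.5%, Program B 254/975 = 26.1% → Program B
Program B wins overall and in every risk group — no reversal.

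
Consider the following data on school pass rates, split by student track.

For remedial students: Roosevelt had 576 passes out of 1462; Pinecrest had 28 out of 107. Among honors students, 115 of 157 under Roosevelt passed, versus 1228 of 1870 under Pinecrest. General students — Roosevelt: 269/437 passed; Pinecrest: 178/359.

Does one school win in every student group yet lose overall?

Remedial: Roosevelt 576/1462 = 39.4%, Pinecrest 28/107 = 26.2% → Roosevelt
Honors: Roosevelt 115/157 = 73.2%, Pinecrest 1228/1870 = 65.7% → Roosevelt
General: Roosevelt 269/437 = 61.6%, Pinecrest 178/359 = 49.6% → Roosevelt
Overall: Roosevelt 960/2056 = 46.7%, Pinecrest 1434/2336 = 61.4% → Pinecrest
Roosevelt wins each student group but Pinecrest wins overall — the comparison reverses. Roosevelt's students skew toward remedial, which has a lower base rate.

Yes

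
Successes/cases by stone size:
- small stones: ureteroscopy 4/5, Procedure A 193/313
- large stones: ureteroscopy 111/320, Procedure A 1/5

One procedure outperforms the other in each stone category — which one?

ureteroscopy

Small stones: ureteroscopy 4/5 = 80.0%, Procedure A 193/313 = 61.7% → ureteroscopy
Large stones: ureteroscopy 111/320 = 34.7%, Procedure A 1/5 = 20.0% → ureteroscopy
Ureteroscopy has the higher rate in both groups.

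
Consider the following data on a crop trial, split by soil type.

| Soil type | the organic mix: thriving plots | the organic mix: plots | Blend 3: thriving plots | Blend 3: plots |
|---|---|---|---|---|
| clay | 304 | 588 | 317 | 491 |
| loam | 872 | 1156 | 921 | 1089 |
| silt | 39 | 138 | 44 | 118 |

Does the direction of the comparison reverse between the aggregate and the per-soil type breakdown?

No

Clay: the organic mix 304/588 = 51.7%, Blend 3 317/491 = 64.6% → Blend 3
Loam: the organic mix 872/1156 = 75.4%, Blend 3 921/1089 = 84.6% → Blend 3
Silt: the organic mix 39/138 = 28.3%, Blend 3 44/118 = 37.3% → Blend 3
Overall: the organic mix 1215/1882 = 64.6%, Blend 3 1282/1698 = 75.5% → Blend 3
Blend 3 wins overall and in every soil group — no reversal.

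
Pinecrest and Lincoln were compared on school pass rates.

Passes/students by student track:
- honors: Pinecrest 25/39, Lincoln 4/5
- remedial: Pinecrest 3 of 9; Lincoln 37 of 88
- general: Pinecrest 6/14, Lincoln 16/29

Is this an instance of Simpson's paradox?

Yes

Honors: Pinecrest 25/39 = 64.1%, Lincoln 4/5 = 80.0% → Lincoln
Remedial: Pinecrest 3/9 = 33.3%, Lincoln 37/88 = 42.0% → Lincoln
General: Pinecrest 6/14 = 42.9%, Lincoln 16/29 = 55.2% → Lincoln
Overall: Pinecrest 34/62 = 54.8%, Lincoln 57/122 = 46.7% → Pinecrest
Lincoln wins each student group but Pinecrest wins overall — the comparison reverses. Lincoln's students skew toward remedial, which has a lower base rate.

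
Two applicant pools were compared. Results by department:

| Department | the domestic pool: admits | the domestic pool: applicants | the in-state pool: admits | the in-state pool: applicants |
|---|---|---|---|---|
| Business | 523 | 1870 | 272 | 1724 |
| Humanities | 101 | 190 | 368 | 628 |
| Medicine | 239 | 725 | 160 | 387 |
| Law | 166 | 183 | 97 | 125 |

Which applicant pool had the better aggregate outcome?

the domestic pool

Business: the domestic pool 523/1870 = 28.0%, the in-state pool 272/1724 = 15.8% → the domestic pool
Humanities: the domestic pool 101/190 = 53.2%, the in-state pool 368/628 = 58.6% → the in-state pool
Medicine: the domestic pool 239/725 = 33.0%, the in-state pool 160/387 = 41.3% → the in-state pool
Law: the domestic pool 166/183 = 90.7%, the in-state pool 97/125 = 77.6% → the domestic pool
Overall: the domestic pool 1029/2968 = 34.7%, the in-state pool 897/2864 = 31.3% → the domestic pool
(Neither sweeps every department group, but the domestic pool has the higher pooled rate.)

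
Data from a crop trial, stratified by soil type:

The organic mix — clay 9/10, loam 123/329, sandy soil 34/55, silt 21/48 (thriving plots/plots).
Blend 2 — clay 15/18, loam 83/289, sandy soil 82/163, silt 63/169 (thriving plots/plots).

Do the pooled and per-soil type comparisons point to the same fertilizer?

Clay: the organic mix 9/10 = 90.0%, Blend 2 15/18 = 83.3% → the organic mix
Loam: the organic mix 123/329 = 37.4%, Blend 2 83/289 = 28.7% → the organic mix
Sandy soil: the organic mix 34/55 = 61.8%, Blend 2 82/163 = 50.3% → the organic mix
Silt: the organic mix 21/48 = 43.8%, Blend 2 63/169 = 37.3% → the organic mix
Overall: the organic mix 187/442 = 42.3%, Blend 2 243/639 = 38.0% → the organic mix
The organic mix wins overall and in every soil group — no reversal.

Yes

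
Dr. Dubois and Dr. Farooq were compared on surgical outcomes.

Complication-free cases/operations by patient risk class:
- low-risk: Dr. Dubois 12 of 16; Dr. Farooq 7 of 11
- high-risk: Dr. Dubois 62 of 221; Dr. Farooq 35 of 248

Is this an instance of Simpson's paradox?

No

Low-risk: Dr. Dubois 12/16 = 75.0%, Dr. Farooq 7/11 = 63.6% → Dr. Dubois
High-risk: Dr. Dubois 62/221 = 28.1%, Dr. Farooq 35/248 = 14.1% → Dr. Dubois
Overall: Dr. Dubois 74/237 = 31.2%, Dr. Farooq 42/259 = 16.2% → Dr. Dubois
Dr. Dubois wins overall and in every patient risk group — no reversal.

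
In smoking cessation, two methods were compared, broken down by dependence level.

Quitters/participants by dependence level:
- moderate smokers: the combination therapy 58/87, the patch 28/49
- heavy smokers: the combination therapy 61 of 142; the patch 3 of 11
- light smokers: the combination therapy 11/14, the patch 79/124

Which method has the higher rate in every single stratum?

Moderate smokers: the combination therapy 58/87 = 66.7%, the patch 28/49 = 57.1% → the combination therapy
Heavy smokers: the combination therapy 61/142 = 43.0%, the patch 3/11 = 27.3% → the combination therapy
Light smokers: the combination therapy 11/14 = 78.6%, the patch 79/124 = 63.7% → the combination therapy
The combination therapy has the higher rate in all 3 groups.

the combination therapy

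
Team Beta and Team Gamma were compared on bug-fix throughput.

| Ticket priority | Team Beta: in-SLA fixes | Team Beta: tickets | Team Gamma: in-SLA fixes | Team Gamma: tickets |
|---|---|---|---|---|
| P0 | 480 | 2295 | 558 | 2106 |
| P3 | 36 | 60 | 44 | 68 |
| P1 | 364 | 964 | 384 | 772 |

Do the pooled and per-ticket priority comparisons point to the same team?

P0: Team Beta 480/2295 = 20.9%, Team Gamma 558/2106 = 26.5% → Team Gamma
P3: Team Beta 36/60 = 60.0%, Team Gamma 44/68 = 64.7% → Team Gamma
P1: Team Beta 364/964 = 37.8%, Team Gamma 384/772 = 49.7% → Team Gamma
Overall: Team Beta 880/3319 = 26.5%, Team Gamma 986/2946 = 33.5% → Team Gamma
Team Gamma wins overall and in every ticket group — no reversal.

Yes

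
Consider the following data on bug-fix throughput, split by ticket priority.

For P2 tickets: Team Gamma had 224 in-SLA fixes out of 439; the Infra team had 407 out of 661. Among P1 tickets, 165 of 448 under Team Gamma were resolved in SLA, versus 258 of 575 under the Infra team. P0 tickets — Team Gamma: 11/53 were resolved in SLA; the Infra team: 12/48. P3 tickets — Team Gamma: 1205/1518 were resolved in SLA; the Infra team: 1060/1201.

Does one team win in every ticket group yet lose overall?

No

P2: Team Gamma 224/439 = 51.0%, the Infra team 407/661 = 61.6% → the Infra team
P1: Team Gamma 165/448 = 36.8%, the Infra team 258/575 = 44.9% → the Infra team
P0: Team Gamma 11/53 = 20.8%, the Infra team 12/48 = 25.0% → the Infra team
P3: Team Gamma 1205/1518 = 79.4%, the Infra team 1060/1201 = 88.3% → the Infra team
Overall: Team Gamma 1605/2458 = 65.3%, the Infra team 1737/2485 = 69.9% → the Infra team
The Infra team wins overall and in every ticket group — no reversal.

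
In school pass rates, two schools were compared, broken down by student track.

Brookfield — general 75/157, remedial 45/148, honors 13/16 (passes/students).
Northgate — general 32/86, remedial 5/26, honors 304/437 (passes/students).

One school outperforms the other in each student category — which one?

Brookfield

General: Brookfield 75/157 = 47.8%, Northgate 32/86 = 37.2% → Brookfield
Remedial: Brookfield 45/148 = 30.4%, Northgate 5/26 = 19.2% → Brookfield
Honors: Brookfield 13/16 = 81.2%, Northgate 304/437 = 69.6% → Brookfield
Brookfield has the higher rate in all 3 groups.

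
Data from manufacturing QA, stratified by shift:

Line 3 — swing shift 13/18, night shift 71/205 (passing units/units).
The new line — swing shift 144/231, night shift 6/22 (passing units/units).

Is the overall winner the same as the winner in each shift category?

No

Swing shift: Line 3 13/18 = 72.2%, the new line 144/231 = 62.3% → Line 3
Night shift: Line 3 71/205 = 34.6%, the new line 6/22 = 27.3% → Line 3
Overall: Line 3 84/223 = 37.7%, the new line 150/253 = 59.3% → the new line
Line 3 wins each shift group but the new line wins overall — the comparison reverses. Line 3's units skew toward night shift, which has a lower base rate.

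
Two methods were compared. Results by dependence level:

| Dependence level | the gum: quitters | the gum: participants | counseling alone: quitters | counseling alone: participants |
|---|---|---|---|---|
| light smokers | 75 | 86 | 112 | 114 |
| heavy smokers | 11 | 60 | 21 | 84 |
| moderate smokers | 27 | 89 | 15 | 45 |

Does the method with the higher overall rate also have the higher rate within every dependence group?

Light smokers: the gum 75/86 = 87.2%, counseling alone 112/114 = 98.2% → counseling alone
Heavy smokers: the gum 11/60 = 18.3%, counseling alone 21/84 = 25.0% → counseling alone
Moderate smokers: the gum 27/89 = 30.3%, counseling alone 15/45 = 33.3% → counseling alone
Overall: the gum 113/235 = 48.1%, counseling alone 148/243 = 60.9% → counseling alone
Counseling alone wins overall and in every dependence group — no reversal.

Yes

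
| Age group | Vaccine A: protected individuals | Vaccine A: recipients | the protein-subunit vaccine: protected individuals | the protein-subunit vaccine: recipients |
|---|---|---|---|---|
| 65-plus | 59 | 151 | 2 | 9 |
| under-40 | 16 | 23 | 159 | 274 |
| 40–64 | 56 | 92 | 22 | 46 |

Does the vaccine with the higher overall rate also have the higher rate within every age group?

65-plus: Vaccine A 59/151 = 39.1%, the protein-subunit vaccine 2/9 = 22.2% → Vaccine A
Under-40: Vaccine A 16/23 = 69.6%, the protein-subunit vaccine 159/274 = 58.0% → Vaccine A
40–64: Vaccine A 56/92 = 60.9%, the protein-subunit vaccine 22/46 = 47.8% → Vaccine A
Overall: Vaccine A 131/266 = 49.2%, the protein-subunit vaccine 183/329 = 55.6% → the protein-subunit vaccine
Vaccine A wins each age group but the protein-subunit vaccine wins overall — the comparison reverses. Vaccine A's recipients skew toward 65-plus, which has a lower base rate.

No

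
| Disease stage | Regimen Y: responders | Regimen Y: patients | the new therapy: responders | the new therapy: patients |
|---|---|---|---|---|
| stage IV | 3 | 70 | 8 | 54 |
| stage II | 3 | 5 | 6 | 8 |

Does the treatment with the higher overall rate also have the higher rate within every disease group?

Stage IV: Regimen Y 3/70 = 4.3%, the new therapy 8/54 = 14.8% → the new therapy
Stage II: Regimen Y 3/5 = 60.0%, the new therapy 6/8 = 75.0% → the new therapy
Overall: Regimen Y 6/75 = 8.0%, the new therapy 14/62 = 22.6% → the new therapy
The new therapy wins overall and in every disease group — no reversal.

Yes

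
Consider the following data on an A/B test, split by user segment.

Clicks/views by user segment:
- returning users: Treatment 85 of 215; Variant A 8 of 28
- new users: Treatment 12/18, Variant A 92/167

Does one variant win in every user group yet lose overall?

Returning users: Treatment 85/215 = 39.5%, Variant A 8/28 = 28.6% → Treatment
New users: Treatment 12/18 = 66.7%, Variant A 92/167 = 55.1% → Treatment
Overall: Treatment 97/233 = 41.6%, Variant A 100/195 = 51.3% → Variant A
Treatment wins each user group but Variant A wins overall — the comparison reverses. Treatment's views skew toward returning users, which has a lower base rate.

Yes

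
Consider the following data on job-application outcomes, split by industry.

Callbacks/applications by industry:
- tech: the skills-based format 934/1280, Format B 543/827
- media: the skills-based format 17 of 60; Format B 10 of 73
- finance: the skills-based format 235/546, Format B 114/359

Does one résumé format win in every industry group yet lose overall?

No

Tech: the skills-based format 934/1280 = 73.0%, Format B 543/827 = 65.7% → the skills-based format
Media: the skills-based format 17/60 = 28.3%, Format B 10/73 = 13.7% → the skills-based format
Finance: the skills-based format 235/546 = 43.0%, Format B 114/359 = 31.8% → the skills-based format
Overall: the skills-based format 1186/1886 = 62.9%, Format B 667/1259 = 53.0% → the skills-based format
The skills-based format wins overall and in every industry group — no reversal.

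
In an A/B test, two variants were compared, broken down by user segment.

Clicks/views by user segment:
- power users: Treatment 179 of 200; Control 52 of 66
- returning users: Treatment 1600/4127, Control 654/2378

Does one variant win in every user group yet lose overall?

No

Power users: Treatment 179/200 = 89.5%, Control 52/66 = 78.8% → Treatment
Returning users: Treatment 1600/4127 = 38.8%, Control 654/2378 = 27.5% → Treatment
Overall: Treatment 1779/4327 = 41.1%, Control 706/2444 = 28.9% → Treatment
Treatment wins overall and in every user group — no reversal.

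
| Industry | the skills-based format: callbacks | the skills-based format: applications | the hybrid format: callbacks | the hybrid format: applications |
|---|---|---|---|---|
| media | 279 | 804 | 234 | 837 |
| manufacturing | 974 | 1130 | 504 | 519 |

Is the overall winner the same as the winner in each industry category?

Media: the skills-based format 279/804 = 34.7%, the hybrid format 234/837 = 28.0% → the skills-based format
Manufacturing: the skills-based format 974/1130 = 86.2%, the hybrid format 504/519 = 97.1% → the hybrid format
Overall: the skills-based format 1253/1934 = 64.8%, the hybrid format 738/1356 = 54.4% → the skills-based format
Neither sweeps: the skills-based format wins 1 of 2 groups, the hybrid format wins 1. The skills-based format wins overall but not every group — no Simpson reversal.

No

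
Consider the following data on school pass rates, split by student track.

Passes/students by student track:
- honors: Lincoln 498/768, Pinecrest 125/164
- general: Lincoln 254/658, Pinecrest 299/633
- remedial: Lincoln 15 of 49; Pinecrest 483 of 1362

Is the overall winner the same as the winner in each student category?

Honors: Lincoln 498/768 = 64.8%, Pinecrest 125/164 = 76.2% → Pinecrest
General: Lincoln 254/658 = 38.6%, Pinecrest 299/633 = 47.2% → Pinecrest
Remedial: Lincoln 15/49 = 30.6%, Pinecrest 483/1362 = 35.5% → Pinecrest
Overall: Lincoln 767/1475 = 52.0%, Pinecrest 907/2159 = 42.0% → Lincoln
Pinecrest wins each student group but Lincoln wins overall — the comparison reverses. Pinecrest's students skew toward remedial, which has a lower base rate.

No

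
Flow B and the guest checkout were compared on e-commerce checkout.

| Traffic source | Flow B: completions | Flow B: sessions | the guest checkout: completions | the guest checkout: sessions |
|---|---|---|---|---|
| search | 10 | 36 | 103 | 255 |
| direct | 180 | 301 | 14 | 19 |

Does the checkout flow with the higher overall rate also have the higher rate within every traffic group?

Search: Flow B 10/36 = 27.8%, the guest checkout 103/255 = 40.4% → the guest checkout
Direct: Flow B 180/301 = 59.8%, the guest checkout 14/19 = 73.7% → the guest checkout
Overall: Flow B 190/337 = 56.4%, the guest checkout 117/274 = 42.7% → Flow B
The guest checkout wins each traffic group but Flow B wins overall — the comparison reverses. The guest checkout's sessions skew toward search, which has a lower base rate.

No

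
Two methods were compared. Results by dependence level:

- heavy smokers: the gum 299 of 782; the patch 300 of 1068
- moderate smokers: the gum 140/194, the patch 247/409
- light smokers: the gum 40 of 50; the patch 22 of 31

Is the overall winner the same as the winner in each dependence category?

Heavy smokers: the gum 299/782 = 38.2%, the patch 300/1068 = 28.1% → the gum
Moderate smokers: the gum 140/194 = 72.2%, the patch 247/409 = 60.4% → the gum
Light smokers: the gum 40/50 = 80.0%, the patch 22/31 = 71.0% → the gum
Overall: the gum 479/1026 = 46.7%, the patch 569/1508 = 37.7% → the gum
The gum wins overall and in every dependence group — no reversal.

Yes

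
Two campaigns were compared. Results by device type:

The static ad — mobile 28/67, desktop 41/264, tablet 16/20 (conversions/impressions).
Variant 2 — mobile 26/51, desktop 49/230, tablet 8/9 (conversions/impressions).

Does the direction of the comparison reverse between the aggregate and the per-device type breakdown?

Mobile: the static ad 28/67 = 41.8%, Variant 2 26/51 = 51.0% → Variant 2
Desktop: the static ad 41/264 = 15.5%, Variant 2 49/230 = 21.3% → Variant 2
Tablet: the static ad 16/20 = 80.0%, Variant 2 8/9 = 88.9% → Variant 2
Overall: the static ad 85/351 = 24.2%, Variant 2 83/290 = 28.6% → Variant 2
Variant 2 wins overall and in every device group — no reversal.

No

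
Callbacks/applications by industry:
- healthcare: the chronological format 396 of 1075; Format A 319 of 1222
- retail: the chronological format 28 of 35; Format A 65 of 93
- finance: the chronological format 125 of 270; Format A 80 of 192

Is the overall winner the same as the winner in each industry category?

Yes

Healthcare: the chronological format 396/1075 = 36.8%, Format A 319/1222 = 26.1% → the chronological format
Retail: the chronological format 28/35 = 80.0%, Format A 65/93 = 69.9% → the chronological format
Finance: the chronological format 125/270 = 46.3%, Format A 80/192 = 41.7% → the chronological format
Overall: the chronological format 549/1380 = 39.8%, Format A 464/1507 = 30.8% → the chronological format
The chronological format wins overall and in every industry group — no reversal.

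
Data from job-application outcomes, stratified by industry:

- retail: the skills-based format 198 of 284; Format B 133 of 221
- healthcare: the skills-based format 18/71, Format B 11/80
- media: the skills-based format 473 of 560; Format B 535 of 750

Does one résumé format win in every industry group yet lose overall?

Retail: the skills-based format 198/284 = 69.7%, Format B 133/221 = 60.2% → the skills-based format
Healthcare: the skills-based format 18/71 = 25.4%, Format B 11/80 = 13.8% → the skills-based format
Media: the skills-based format 473/560 = 84.5%, Format B 535/750 = 71.3% → the skills-based format
Overall: the skills-based format 689/915 = 75.3%, Format B 679/1051 = 64.6% → the skills-based format
The skills-based format wins overall and in every industry group — no reversal.

No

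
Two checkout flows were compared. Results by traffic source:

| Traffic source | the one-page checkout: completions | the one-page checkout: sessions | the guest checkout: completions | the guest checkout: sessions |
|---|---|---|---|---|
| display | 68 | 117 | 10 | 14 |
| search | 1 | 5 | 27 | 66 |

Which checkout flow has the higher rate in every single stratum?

Display: the one-page checkout 68/117 = 58.1%, the guest checkout 10/14 = 71.4% → the guest checkout
Search: the one-page checkout 1/5 = 20.0%, the guest checkout 27/66 = 40.9% → the guest checkout
The guest checkout has the higher rate in both groups.

the guest checkout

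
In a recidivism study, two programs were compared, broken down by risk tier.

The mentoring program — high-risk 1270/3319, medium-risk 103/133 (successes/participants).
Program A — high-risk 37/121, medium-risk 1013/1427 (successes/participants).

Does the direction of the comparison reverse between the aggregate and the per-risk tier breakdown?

High-risk: the mentoring program 1270/3319 = 38.3%, Program A 37/121 = 30.6% → the mentoring program
Medium-risk: the mentoring program 103/133 = 77.4%, Program A 1013/1427 = 71.0% → the mentoring program
Overall: the mentoring program 1373/3452 = 39.8%, Program A 1050/1548 = 67.8% → Program A
The mentoring program wins each risk group but Program A wins overall — the comparison reverses. The mentoring program's participants skew toward high-risk, which has a lower base rate.

Yes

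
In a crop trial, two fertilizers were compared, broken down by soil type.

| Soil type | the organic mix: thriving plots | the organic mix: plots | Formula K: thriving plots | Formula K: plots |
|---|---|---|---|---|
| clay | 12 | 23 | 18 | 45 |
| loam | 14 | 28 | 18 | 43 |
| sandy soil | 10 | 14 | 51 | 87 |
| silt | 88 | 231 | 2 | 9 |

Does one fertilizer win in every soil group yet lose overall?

Clay: the organic mix 12/23 = 52.2%, Formula K 18/45 = 40.0% → the organic mix
Loam: the organic mix 14/28 = 50.0%, Formula K 18/43 = 41.9% → the organic mix
Sandy soil: the organic mix 10/14 = 71.4%, Formula K 51/87 = 58.6% → the organic mix
Silt: the organic mix 88/231 = 38.1%, Formula K 2/9 = 22.2% → the organic mix
Overall: the organic mix 124/296 = 41.9%, Formula K 89/184 = 48.4% → Formula K
The organic mix wins each soil group but Formula K wins overall — the comparison reverses. The organic mix's plots skew toward silt, which has a lower base rate.

Yes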